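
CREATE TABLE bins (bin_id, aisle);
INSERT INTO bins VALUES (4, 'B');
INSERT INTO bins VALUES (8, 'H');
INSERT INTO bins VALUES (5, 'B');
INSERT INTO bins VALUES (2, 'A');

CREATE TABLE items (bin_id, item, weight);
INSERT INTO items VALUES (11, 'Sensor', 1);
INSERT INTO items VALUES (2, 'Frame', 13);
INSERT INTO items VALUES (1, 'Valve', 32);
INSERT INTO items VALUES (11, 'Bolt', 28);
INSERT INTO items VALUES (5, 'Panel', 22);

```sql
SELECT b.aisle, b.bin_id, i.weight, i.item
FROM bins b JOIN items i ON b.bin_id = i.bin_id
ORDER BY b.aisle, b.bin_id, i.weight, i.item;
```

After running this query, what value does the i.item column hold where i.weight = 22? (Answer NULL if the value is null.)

Panel

INNER JOIN keeps only pairs where the ON condition holds.
Matching on b.bin_id = i.bin_id.
- bin_id=4: no matching i row, dropped.
- bin_id=8: no matching i row, dropped.
- bin_id=5: 1 matching i row(s), so 1 row(s) emitted.
- bin_id=2: 1 matching i row(s), so 1 row(s) emitted.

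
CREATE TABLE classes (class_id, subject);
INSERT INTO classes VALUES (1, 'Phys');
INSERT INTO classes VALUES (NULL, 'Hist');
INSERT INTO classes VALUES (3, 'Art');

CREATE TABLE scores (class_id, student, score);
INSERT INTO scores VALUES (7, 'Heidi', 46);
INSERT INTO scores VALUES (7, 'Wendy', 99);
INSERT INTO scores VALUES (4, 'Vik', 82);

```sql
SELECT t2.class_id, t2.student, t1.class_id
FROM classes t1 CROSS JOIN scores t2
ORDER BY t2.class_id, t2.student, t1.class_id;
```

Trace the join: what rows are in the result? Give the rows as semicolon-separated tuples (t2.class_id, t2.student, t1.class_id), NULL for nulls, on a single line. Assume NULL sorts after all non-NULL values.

CROSS JOIN pairs every row of `classes` with every row of `scores`: 3 × 3 = 9 rows.
After projecting and ordering:
t2.class_id | t2.student | t1.class_id
4 | Vik | 1
4 | Vik | 3
4 | Vik | NULL
7 | Heidi | 1
7 | Heidi | 3
7 | Heidi | NULL
7 | Wendy | 1
7 | Wendy | 3
7 | Wendy | NULL

(4, Vik, 1); (4, Vik, 3); (4, Vik, NULL); (7, Heidi, 1); (7, Heidi, 3); (7, Heidi, NULL); (7, Wendy, 1); (7, Wendy, 3); (7, Wendy, NULL)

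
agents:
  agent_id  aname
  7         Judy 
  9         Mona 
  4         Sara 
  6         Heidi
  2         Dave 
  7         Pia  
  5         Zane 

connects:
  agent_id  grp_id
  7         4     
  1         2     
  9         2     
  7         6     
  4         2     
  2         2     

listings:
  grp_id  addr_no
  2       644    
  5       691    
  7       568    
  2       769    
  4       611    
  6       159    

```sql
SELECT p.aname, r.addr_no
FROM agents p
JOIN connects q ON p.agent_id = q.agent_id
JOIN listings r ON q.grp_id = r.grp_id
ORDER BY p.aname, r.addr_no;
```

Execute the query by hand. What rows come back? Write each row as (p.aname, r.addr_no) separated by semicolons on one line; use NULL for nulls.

(Dave, 644); (Dave, 769); (Judy, 159); (Judy, 611); (Mona, 644); (Mona, 769); (Pia, 159); (Pia, 611); (Sara, 644); (Sara, 769)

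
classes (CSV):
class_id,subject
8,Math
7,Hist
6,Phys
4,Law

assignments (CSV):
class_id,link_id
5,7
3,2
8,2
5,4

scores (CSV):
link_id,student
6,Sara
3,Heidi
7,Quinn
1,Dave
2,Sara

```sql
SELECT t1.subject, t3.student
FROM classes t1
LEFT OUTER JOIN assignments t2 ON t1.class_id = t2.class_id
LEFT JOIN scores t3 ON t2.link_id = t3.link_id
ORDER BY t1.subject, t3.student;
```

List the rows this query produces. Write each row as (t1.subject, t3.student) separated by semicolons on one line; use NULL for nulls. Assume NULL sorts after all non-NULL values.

(Hist, NULL); (Law, NULL); (Math, Sara); (Phys, NULL)

Step 1 — t1 LEFT JOIN t2 on class_id → 4 row(s).
Then LEFT JOIN `scores t3` on link_id: each of those 4 rows is kept; rows whose t2.link_id has no match in t3 get NULL for t3's columns.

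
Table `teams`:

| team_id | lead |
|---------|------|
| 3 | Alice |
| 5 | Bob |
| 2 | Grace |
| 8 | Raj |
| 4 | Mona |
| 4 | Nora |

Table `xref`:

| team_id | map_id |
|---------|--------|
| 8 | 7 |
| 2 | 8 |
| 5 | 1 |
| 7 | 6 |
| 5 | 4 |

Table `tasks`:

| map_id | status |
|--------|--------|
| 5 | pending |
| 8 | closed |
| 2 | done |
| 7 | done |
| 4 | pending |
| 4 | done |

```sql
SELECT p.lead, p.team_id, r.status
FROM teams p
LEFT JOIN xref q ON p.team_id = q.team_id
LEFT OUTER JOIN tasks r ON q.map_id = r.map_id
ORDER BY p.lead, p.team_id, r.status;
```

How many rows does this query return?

Step 1 — p LEFT JOIN q on team_id → 7 row(s).
Then LEFT JOIN `tasks r` on map_id: each of those 7 rows is kept; rows whose q.map_id has no match in r get NULL for r's columns.
Result: 8 row(s).

8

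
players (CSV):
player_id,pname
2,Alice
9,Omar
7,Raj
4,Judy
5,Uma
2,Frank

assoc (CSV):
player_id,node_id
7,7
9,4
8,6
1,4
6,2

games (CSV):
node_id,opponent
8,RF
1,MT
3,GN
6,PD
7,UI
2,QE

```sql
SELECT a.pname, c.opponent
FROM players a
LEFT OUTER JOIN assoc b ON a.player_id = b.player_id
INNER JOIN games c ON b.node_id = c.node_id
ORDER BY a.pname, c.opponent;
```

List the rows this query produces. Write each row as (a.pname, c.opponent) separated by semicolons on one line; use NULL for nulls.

Step 1 — a LEFT JOIN b on player_id → 6 row(s).
Then INNER JOIN `games c` on node_id: keep only rows whose b.node_id appears in c.

(Raj, UI)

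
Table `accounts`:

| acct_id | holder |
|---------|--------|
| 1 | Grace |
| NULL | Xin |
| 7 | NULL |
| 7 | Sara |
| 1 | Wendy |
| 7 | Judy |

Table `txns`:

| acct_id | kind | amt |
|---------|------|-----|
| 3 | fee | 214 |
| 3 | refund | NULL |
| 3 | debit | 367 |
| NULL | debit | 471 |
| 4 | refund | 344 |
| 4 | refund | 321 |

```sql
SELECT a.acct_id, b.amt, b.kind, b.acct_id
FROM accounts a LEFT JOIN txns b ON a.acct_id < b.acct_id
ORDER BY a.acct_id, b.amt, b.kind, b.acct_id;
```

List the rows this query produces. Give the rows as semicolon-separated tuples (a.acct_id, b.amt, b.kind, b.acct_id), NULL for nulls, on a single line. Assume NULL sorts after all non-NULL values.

LEFT JOIN keeps every row from `accounts`; unmatched rows get NULL for `txns`'s columns.
Matching on a.acct_id < b.acct_id. A NULL in a compared column never satisfies the condition.
- a[0] acct_id=1 → 5 match(es) in b → 5 row(s).
- a[1] acct_id=NULL → no match; kept with NULLs on the b side.
- a[2] acct_id=7 → no match; kept with NULLs on the b side.
- a[3] acct_id=7 → no match; kept with NULLs on the b side.
- a[4] acct_id=1 → 5 match(es) in b → 5 row(s).
- a[5] acct_id=7 → no match; kept with NULLs on the b side.

(1, 214, fee, 3); (1, 214, fee, 3); (1, 321, refund, 4); (1, 321, refund, 4); (1, 344, refund, 4); (1, 344, refund, 4); (1, 367, debit, 3); (1, 367, debit, 3); (1, NULL, refund, 3); (1, NULL, refund, 3); (7, NULL, NULL, NULL); (7, NULL, NULL, NULL); (7, NULL, NULL, NULL); (NULL, NULL, NULL, NULL)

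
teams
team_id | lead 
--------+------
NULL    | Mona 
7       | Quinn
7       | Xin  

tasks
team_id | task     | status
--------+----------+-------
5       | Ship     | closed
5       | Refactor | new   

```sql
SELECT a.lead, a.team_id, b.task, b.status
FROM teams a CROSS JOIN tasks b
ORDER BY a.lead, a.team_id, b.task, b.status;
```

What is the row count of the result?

6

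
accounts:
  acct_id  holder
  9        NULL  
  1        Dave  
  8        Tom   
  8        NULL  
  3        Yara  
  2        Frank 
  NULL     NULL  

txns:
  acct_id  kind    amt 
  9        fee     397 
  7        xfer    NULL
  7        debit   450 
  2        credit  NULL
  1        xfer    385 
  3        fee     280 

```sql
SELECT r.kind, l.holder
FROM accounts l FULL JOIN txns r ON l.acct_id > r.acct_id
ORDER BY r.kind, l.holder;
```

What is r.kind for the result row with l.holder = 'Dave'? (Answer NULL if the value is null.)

NULL

FULL OUTER JOIN keeps every row from both sides; unmatched rows get NULL for the other side's columns.
Matching on l.acct_id > r.acct_id. A NULL in a compared column never satisfies the condition.
- acct_id=9: 5 matching r row(s), so 5 row(s) emitted.
- acct_id=1: no r row matches, row kept with r columns NULL.
- acct_id=8: 5 matching r row(s), so 5 row(s) emitted.
- acct_id=8: 5 matching r row(s), so 5 row(s) emitted.
- acct_id=3: 2 matching r row(s), so 2 row(s) emitted.
- acct_id=2: 1 matching r row(s), so 1 row(s) emitted.
- acct_id=NULL: no r row matches, row kept with r columns NULL.
- 1 row(s) from r found no l partner → padded with NULL.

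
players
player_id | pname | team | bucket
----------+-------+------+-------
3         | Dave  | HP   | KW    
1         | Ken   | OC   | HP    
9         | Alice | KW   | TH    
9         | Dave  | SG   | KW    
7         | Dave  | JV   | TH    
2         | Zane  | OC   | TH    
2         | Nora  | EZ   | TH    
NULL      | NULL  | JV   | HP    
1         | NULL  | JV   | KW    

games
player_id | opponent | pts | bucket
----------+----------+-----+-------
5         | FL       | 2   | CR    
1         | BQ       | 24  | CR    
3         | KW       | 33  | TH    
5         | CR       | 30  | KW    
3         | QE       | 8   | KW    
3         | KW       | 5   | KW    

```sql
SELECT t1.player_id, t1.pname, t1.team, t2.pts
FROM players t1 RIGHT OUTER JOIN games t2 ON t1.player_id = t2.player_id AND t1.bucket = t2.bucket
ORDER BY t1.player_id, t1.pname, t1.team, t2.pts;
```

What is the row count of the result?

RIGHT JOIN keeps every row from `games`; unmatched rows get NULL for `players`'s columns.
Matching on t1.player_id = t2.player_id AND t1.bucket = t2.bucket. A NULL in a compared column never satisfies the condition.
- t1 row (player_id=3, bucket=KW): matches 2 t2 row(s) → 2 output row(s).
- t1 row (player_id=1, bucket=HP): no match.
- t1 row (player_id=9, bucket=TH): no match.
- t1 row (player_id=9, bucket=KW): no match.
- t1 row (player_id=7, bucket=TH): no match.
- t1 row (player_id=2, bucket=TH): no match.
- t1 row (player_id=2, bucket=TH): no match.
- t1 row (player_id=NULL, bucket=HP): no match.
- t1 row (player_id=1, bucket=KW): no match.
- 4 t2 row(s) had no t1 match → kept, t1 columns NULL.
Total: 2 matched + 4 padded = 6 rows.

6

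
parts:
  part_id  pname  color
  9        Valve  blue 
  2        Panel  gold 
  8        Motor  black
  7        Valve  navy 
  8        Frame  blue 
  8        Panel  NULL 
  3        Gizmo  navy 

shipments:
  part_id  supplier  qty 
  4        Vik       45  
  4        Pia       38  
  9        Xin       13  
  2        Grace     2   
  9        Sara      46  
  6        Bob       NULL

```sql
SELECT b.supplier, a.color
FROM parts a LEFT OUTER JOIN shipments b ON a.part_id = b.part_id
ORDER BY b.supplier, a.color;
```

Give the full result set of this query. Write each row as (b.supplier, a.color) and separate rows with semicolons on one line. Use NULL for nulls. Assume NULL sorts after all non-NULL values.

LEFT JOIN keeps every row from `parts`; unmatched rows get NULL for `shipments`'s columns.
Matching on a.part_id = b.part_id.
- a[0] part_id=9 → 2 match(es) in b → 2 row(s).
- a[1] part_id=2 → 1 match(es) in b → 1 row(s).
- a[2] part_id=8 → no match; kept with NULLs on the b side.
- a[3] part_id=7 → no match; kept with NULLs on the b side.
- a[4] part_id=8 → no match; kept with NULLs on the b side.
- a[5] part_id=8 → no match; kept with NULLs on the b side.
- a[6] part_id=3 → no match; kept with NULLs on the b side.
After projecting and ordering:
b.supplier | a.color
Grace | gold
Sara | blue
Xin | blue
NULL | black
NULL | blue
NULL | navy
NULL | navy
NULL | NULL

(Grace, gold); (Sara, blue); (Xin, blue); (NULL, black); (NULL, blue); (NULL, navy); (NULL, navy); (NULL, NULL)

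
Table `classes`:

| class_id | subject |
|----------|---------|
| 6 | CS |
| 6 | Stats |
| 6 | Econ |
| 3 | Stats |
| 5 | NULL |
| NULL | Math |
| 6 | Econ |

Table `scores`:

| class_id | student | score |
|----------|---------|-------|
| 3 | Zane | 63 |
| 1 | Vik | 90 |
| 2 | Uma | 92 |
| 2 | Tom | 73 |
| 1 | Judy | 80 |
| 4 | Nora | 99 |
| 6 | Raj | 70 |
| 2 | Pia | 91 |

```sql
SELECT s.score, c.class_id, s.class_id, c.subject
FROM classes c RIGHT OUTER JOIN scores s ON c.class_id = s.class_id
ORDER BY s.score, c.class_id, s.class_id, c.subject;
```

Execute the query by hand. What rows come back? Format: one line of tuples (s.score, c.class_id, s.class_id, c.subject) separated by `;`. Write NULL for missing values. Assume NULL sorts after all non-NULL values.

(63, 3, 3, Stats); (70, 6, 6, CS); (70, 6, 6, Econ); (70, 6, 6, Econ); (70, 6, 6, Stats); (73, NULL, 2, NULL); (80, NULL, 1, NULL); (90, NULL, 1, NULL); (91, NULL, 2, NULL); (92, NULL, 2, NULL); (99, NULL, 4, NULL)

RIGHT JOIN keeps every row from `scores`; unmatched rows get NULL for `classes`'s columns.
Matching on c.class_id = s.class_id. A NULL in a compared column never satisfies the condition.
Matched pairs: 5; unmatched s rows kept: 6.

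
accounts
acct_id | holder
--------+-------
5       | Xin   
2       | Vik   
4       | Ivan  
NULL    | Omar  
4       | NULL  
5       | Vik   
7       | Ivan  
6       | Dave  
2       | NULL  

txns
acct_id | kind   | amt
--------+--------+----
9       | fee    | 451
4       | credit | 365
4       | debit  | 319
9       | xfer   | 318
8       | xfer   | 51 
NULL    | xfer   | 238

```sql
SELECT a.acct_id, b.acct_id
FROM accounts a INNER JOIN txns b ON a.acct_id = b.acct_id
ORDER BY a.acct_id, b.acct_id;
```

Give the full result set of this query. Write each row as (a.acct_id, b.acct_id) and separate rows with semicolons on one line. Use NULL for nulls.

INNER JOIN keeps only pairs where the ON condition holds.
Matching on a.acct_id = b.acct_id. A NULL in a compared column never satisfies the condition.
Matched pairs: 4.

(4, 4); (4, 4); (4, 4); (4, 4)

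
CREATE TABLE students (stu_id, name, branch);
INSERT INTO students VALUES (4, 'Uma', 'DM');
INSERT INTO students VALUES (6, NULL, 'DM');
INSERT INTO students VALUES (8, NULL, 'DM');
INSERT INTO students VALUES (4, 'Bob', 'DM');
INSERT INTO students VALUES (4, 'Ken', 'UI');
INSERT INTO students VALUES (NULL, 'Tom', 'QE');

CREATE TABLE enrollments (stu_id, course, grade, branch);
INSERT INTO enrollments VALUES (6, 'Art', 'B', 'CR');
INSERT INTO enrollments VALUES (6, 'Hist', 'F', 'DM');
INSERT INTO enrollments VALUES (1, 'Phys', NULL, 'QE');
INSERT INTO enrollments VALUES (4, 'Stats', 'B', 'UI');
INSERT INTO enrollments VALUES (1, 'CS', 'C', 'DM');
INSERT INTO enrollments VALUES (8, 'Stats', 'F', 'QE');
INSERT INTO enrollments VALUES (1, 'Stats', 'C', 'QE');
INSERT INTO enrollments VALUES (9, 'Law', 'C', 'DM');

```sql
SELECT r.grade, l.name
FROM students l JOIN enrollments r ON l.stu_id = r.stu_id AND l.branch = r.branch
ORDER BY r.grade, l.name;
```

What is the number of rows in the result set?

2

INNER JOIN keeps only pairs where the ON condition holds.
Matching on l.stu_id = r.stu_id AND l.branch = r.branch. A NULL in a compared column never satisfies the condition.
- l (stu_id=4, branch=DM) has no partner → excluded.
- l (stu_id=6, branch=DM) pairs with 1 row(s) of r.
- l (stu_id=8, branch=DM) has no partner → excluded.
- l (stu_id=4, branch=DM) has no partner → excluded.
- l (stu_id=4, branch=UI) pairs with 1 row(s) of r.
- l (stu_id=NULL, branch=QE) has no partner → excluded.
Total: 2 rows.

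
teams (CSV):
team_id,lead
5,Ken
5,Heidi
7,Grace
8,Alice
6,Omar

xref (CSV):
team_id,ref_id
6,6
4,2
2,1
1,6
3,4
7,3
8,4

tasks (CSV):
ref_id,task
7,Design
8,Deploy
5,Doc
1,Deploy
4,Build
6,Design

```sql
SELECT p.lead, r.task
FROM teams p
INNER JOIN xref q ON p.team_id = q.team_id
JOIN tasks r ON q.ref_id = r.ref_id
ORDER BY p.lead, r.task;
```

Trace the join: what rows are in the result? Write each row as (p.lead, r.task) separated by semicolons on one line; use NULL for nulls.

(Alice, Build); (Omar, Design)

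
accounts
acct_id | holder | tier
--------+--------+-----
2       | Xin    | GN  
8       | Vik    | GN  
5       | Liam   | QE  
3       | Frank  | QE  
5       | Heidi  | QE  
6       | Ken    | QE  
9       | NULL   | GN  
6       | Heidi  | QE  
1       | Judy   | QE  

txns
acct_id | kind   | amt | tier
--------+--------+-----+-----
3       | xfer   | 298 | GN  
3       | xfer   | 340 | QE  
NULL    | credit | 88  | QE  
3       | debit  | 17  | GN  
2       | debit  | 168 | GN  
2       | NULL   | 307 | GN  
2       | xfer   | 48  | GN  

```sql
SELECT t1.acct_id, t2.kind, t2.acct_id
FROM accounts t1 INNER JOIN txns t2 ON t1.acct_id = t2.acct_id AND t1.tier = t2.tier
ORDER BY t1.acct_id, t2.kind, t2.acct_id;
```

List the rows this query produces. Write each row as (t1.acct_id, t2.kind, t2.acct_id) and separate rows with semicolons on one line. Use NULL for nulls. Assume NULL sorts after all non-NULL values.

(2, debit, 2); (2, xfer, 2); (2, NULL, 2); (3, xfer, 3)

INNER JOIN keeps only pairs where the ON condition holds.
Matching on t1.acct_id = t2.acct_id AND t1.tier = t2.tier. A NULL in a compared column never satisfies the condition.
Matched pairs: 4.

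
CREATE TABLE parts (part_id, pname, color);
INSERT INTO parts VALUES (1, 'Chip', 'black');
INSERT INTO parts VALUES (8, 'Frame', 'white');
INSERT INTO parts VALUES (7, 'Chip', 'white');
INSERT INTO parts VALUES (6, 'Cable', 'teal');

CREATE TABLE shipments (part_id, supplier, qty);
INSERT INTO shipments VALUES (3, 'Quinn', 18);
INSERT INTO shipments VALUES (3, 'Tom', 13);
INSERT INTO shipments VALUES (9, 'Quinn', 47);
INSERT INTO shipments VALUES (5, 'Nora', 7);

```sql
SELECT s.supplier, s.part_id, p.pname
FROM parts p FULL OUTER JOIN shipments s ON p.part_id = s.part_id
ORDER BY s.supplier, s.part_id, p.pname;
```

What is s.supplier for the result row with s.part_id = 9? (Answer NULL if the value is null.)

FULL OUTER JOIN keeps every row from both sides; unmatched rows get NULL for the other side's columns.
Matching on p.part_id = s.part_id.
- p[0] part_id=1 → no match; kept with NULLs on the s side.
- p[1] part_id=8 → no match; kept with NULLs on the s side.
- p[2] part_id=7 → no match; kept with NULLs on the s side.
- p[3] part_id=6 → no match; kept with NULLs on the s side.
- plus 4 unmatched s row(s), each kept with NULL p columns.

Quinn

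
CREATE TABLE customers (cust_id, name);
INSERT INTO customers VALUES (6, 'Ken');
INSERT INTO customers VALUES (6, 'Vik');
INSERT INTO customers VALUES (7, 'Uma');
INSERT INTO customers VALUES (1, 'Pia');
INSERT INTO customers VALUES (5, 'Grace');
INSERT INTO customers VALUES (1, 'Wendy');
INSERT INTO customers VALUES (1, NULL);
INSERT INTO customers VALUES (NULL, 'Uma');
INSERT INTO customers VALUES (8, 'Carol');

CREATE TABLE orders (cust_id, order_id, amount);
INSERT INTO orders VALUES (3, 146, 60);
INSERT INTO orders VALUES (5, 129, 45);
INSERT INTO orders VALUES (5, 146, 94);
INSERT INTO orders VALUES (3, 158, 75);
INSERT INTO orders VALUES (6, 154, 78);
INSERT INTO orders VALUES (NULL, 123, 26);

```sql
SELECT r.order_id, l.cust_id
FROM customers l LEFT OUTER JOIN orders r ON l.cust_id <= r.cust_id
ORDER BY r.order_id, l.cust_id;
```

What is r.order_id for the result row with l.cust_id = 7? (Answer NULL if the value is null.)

NULL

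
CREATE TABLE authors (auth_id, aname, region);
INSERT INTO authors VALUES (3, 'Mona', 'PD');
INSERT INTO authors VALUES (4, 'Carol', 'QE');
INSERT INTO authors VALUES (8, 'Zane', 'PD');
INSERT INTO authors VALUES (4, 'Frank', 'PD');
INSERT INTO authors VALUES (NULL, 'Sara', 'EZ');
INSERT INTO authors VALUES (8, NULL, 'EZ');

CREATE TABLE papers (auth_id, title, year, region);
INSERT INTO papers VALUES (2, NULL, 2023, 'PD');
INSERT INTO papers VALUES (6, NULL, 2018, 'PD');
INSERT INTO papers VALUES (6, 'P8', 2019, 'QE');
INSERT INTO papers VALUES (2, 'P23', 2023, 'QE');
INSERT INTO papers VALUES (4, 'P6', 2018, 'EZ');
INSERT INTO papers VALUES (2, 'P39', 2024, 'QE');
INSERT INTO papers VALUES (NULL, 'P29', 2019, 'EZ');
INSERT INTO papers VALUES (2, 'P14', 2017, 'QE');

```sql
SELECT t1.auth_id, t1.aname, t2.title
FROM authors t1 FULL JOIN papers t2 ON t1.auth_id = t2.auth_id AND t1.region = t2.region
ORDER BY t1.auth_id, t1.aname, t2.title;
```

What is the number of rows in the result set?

14

FULL OUTER JOIN keeps every row from both sides; unmatched rows get NULL for the other side's columns.
Matching on t1.auth_id = t2.auth_id AND t1.region = t2.region. A NULL in a compared column never satisfies the condition.
- t1 (auth_id=3, region=PD) has no partner → padded with NULL.
- t1 (auth_id=4, region=QE) has no partner → padded with NULL.
- t1 (auth_id=8, region=PD) has no partner → padded with NULL.
- t1 (auth_id=4, region=PD) has no partner → padded with NULL.
- t1 (auth_id=NULL, region=EZ) has no partner → padded with NULL.
- t1 (auth_id=8, region=EZ) has no partner → padded with NULL.
- plus 8 unmatched t2 row(s), each kept with NULL t1 columns.
Total: 0 matched + 14 padded = 14 rows.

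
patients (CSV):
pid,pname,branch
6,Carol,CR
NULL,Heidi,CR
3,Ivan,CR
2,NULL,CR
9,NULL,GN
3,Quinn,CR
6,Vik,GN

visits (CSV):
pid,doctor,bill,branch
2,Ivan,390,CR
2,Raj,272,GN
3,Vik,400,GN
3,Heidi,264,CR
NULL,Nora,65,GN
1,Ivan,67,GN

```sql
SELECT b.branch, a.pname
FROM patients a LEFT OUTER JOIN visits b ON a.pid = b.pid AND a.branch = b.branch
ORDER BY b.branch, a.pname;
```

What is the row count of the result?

LEFT JOIN keeps every row from `patients`; unmatched rows get NULL for `visits`'s columns.
Matching on a.pid = b.pid AND a.branch = b.branch. A NULL in a compared column never satisfies the condition.
- a row (pid=6, branch=CR): no match → kept, b columns NULL.
- a row (pid=NULL, branch=CR): no match → kept, b columns NULL.
- a row (pid=3, branch=CR): matches 1 b row(s) → 1 output row(s).
- a row (pid=2, branch=CR): matches 1 b row(s) → 1 output row(s).
- a row (pid=9, branch=GN): no match → kept, b columns NULL.
- a row (pid=3, branch=CR): matches 1 b row(s) → 1 output row(s).
- a row (pid=6, branch=GN): no match → kept, b columns NULL.
Total: 3 matched + 4 padded = 7 rows.

7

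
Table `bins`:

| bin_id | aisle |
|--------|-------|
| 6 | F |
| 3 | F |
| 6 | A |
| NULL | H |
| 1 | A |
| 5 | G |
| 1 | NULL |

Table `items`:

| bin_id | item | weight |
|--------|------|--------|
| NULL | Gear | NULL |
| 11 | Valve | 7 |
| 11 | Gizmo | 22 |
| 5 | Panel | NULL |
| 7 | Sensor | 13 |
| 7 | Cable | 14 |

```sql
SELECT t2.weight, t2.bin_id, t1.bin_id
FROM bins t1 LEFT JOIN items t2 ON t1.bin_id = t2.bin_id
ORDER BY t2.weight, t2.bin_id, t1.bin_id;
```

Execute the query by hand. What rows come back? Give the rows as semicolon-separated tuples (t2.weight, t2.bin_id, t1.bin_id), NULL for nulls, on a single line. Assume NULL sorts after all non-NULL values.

LEFT JOIN keeps every row from `bins`; unmatched rows get NULL for `items`'s columns.
Matching on t1.bin_id = t2.bin_id. A NULL in a compared column never satisfies the condition.
- t1 row (bin_id=6): no match → kept, t2 columns NULL.
- t1 row (bin_id=3): no match → kept, t2 columns NULL.
- t1 row (bin_id=6): no match → kept, t2 columns NULL.
- t1 row (bin_id=NULL): no match → kept, t2 columns NULL.
- t1 row (bin_id=1): no match → kept, t2 columns NULL.
- t1 row (bin_id=5): matches 1 t2 row(s) → 1 output row(s).
- t1 row (bin_id=1): no match → kept, t2 columns NULL.
After projecting and ordering:
t2.weight | t2.bin_id | t1.bin_id
NULL | 5 | 5
NULL | NULL | 1
NULL | NULL | 1
NULL | NULL | 3
NULL | NULL | 6
NULL | NULL | 6
NULL | NULL | NULL

(NULL, 5, 5); (NULL, NULL, 1); (NULL, NULL, 1); (NULL, NULL, 3); (NULL, NULL, 6); (NULL, NULL, 6); (NULL, NULL, NULL)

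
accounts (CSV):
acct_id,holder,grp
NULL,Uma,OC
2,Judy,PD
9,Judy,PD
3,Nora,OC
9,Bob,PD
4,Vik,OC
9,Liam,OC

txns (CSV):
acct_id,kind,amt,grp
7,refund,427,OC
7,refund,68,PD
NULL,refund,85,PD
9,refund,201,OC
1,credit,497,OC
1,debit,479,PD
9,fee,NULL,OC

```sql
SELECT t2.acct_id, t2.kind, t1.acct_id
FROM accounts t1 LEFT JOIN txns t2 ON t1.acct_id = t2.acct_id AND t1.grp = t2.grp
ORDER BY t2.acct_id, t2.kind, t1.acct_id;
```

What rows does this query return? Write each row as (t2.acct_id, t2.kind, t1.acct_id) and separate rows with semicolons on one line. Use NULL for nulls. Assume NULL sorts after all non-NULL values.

(9, fee, 9); (9, refund, 9); (NULL, NULL, 2); (NULL, NULL, 3); (NULL, NULL, 4); (NULL, NULL, 9); (NULL, NULL, 9); (NULL, NULL, NULL)

LEFT JOIN keeps every row from `accounts`; unmatched rows get NULL for `txns`'s columns.
Matching on t1.acct_id = t2.acct_id AND t1.grp = t2.grp. A NULL in a compared column never satisfies the condition.
Matched pairs: 2; unmatched t1 rows kept: 6.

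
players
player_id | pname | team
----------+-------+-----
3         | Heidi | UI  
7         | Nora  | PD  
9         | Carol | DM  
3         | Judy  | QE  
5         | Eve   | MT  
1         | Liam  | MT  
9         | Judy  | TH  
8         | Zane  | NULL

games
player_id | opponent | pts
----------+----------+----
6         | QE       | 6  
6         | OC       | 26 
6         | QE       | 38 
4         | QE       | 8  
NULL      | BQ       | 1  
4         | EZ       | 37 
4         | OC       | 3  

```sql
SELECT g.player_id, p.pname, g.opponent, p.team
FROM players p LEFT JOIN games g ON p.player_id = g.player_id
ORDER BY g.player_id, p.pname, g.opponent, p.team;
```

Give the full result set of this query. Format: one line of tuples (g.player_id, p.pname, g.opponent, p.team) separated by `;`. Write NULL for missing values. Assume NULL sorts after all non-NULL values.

(NULL, Carol, NULL, DM); (NULL, Eve, NULL, MT); (NULL, Heidi, NULL, UI); (NULL, Judy, NULL, QE); (NULL, Judy, NULL, TH); (NULL, Liam, NULL, MT); (NULL, Nora, NULL, PD); (NULL, Zane, NULL, NULL)

LEFT JOIN keeps every row from `players`; unmatched rows get NULL for `games`'s columns.
Matching on p.player_id = g.player_id. A NULL in a compared column never satisfies the condition.
- p row (player_id=3): no match → kept, g columns NULL.
- p row (player_id=7): no match → kept, g columns NULL.
- p row (player_id=9): no match → kept, g columns NULL.
- p row (player_id=3): no match → kept, g columns NULL.
- p row (player_id=5): no match → kept, g columns NULL.
- p row (player_id=1): no match → kept, g columns NULL.
- p row (player_id=9): no match → kept, g columns NULL.
- p row (player_id=8): no match → kept, g columns NULL.
After projecting and ordering:
g.player_id | p.pname | g.opponent | p.team
NULL | Carol | NULL | DM
NULL | Eve | NULL | MT
NULL | Heidi | NULL | UI
NULL | Judy | NULL | QE
NULL | Judy | NULL | TH
NULL | Liam | NULL | MT
NULL | Nora | NULL | PD
NULL | Zane | NULL | NULL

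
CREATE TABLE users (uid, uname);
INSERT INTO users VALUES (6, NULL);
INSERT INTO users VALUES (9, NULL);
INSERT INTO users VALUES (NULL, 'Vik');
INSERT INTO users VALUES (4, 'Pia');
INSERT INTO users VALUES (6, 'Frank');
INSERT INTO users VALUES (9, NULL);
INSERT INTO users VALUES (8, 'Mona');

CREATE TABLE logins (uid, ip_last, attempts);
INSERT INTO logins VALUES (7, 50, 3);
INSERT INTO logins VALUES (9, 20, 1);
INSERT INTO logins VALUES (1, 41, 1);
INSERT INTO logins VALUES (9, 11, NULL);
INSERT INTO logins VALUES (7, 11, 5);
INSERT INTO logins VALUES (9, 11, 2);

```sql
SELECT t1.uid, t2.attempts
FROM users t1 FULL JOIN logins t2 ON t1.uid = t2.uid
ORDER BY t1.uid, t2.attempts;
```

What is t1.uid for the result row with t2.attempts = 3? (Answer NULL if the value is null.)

NULL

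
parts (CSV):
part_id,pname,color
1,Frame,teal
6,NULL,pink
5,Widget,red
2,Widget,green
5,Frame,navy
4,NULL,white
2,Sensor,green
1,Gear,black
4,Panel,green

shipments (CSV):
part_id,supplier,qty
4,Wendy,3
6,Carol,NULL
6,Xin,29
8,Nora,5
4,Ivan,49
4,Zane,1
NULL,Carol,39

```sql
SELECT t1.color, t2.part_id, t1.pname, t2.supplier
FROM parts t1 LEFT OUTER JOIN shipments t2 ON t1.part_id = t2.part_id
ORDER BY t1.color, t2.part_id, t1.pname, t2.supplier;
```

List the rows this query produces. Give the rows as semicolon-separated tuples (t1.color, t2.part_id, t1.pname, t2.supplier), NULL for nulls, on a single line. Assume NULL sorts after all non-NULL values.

(black, NULL, Gear, NULL); (green, 4, Panel, Ivan); (green, 4, Panel, Wendy); (green, 4, Panel, Zane); (green, NULL, Sensor, NULL); (green, NULL, Widget, NULL); (navy, NULL, Frame, NULL); (pink, 6, NULL, Carol); (pink, 6, NULL, Xin); (red, NULL, Widget, NULL); (teal, NULL, Frame, NULL); (white, 4, NULL, Ivan); (white, 4, NULL, Wendy); (white, 4, NULL, Zane)

LEFT JOIN keeps every row from `parts`; unmatched rows get NULL for `shipments`'s columns.
Matching on t1.part_id = t2.part_id. A NULL in a compared column never satisfies the condition.
Matched pairs: 8; unmatched t1 rows kept: 6.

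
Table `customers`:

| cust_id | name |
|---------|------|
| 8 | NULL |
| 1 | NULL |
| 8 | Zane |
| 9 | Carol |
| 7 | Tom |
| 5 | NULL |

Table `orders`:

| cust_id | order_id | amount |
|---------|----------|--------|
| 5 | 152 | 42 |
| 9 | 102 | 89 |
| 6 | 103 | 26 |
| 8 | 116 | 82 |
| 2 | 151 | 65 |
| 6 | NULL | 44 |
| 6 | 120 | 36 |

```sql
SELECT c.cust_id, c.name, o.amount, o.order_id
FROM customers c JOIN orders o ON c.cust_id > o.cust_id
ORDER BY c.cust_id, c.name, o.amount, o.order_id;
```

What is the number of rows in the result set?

22

INNER JOIN keeps only pairs where the ON condition holds.
Matching on c.cust_id > o.cust_id.
- c row (cust_id=8): matches 5 o row(s) → 5 output row(s).
- c row (cust_id=1): no match → dropped.
- c row (cust_id=8): matches 5 o row(s) → 5 output row(s).
- c row (cust_id=9): matches 6 o row(s) → 6 output row(s).
- c row (cust_id=7): matches 5 o row(s) → 5 output row(s).
- c row (cust_id=5): matches 1 o row(s) → 1 output row(s).
Total: 22 rows.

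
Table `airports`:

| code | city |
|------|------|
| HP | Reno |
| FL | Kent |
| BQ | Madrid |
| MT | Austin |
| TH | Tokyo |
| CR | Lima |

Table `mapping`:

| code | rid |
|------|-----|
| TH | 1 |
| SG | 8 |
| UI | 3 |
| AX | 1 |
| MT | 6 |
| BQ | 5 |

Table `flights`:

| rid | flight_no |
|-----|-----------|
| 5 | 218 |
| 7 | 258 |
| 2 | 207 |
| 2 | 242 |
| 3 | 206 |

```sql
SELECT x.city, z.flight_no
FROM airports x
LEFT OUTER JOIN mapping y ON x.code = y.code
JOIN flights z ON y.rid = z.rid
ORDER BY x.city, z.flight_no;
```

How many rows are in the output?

1

Joins associate left-to-right: airports LEFT JOIN mapping on code gives 6 intermediate row(s).
Then INNER JOIN `flights z` on rid: keep only rows whose y.rid appears in z.
Result: 1 row(s).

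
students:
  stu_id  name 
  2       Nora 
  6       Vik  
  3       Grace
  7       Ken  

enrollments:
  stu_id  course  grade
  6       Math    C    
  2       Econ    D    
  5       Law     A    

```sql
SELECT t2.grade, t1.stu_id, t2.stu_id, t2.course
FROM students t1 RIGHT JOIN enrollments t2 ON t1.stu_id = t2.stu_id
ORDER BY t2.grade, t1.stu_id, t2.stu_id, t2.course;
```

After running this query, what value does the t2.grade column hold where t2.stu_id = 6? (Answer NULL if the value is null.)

C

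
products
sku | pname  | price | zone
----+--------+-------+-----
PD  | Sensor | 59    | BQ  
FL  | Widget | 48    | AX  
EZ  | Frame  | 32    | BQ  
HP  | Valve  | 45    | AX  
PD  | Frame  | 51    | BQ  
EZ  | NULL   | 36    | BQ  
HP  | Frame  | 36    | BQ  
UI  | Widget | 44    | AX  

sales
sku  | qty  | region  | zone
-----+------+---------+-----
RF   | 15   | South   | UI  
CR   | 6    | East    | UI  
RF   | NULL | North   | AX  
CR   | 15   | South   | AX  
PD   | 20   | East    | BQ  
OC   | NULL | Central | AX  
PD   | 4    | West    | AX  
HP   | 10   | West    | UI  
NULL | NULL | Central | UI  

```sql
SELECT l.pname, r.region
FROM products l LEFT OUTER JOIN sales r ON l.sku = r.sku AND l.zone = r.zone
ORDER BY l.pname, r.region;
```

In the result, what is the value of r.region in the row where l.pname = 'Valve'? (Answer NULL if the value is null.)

LEFT JOIN keeps every row from `products`; unmatched rows get NULL for `sales`'s columns.
Matching on l.sku = r.sku AND l.zone = r.zone. A NULL in a compared column never satisfies the condition.
- sku=PD, zone=BQ: 1 matching r row(s), so 1 row(s) emitted.
- sku=FL, zone=AX: no r row matches, row kept with r columns NULL.
- sku=EZ, zone=BQ: no r row matches, row kept with r columns NULL.
- sku=HP, zone=AX: no r row matches, row kept with r columns NULL.
- sku=PD, zone=BQ: 1 matching r row(s), so 1 row(s) emitted.
- sku=EZ, zone=BQ: no r row matches, row kept with r columns NULL.
- sku=HP, zone=BQ: no r row matches, row kept with r columns NULL.
- sku=UI, zone=AX: no r row matches, row kept with r columns NULL.

NULL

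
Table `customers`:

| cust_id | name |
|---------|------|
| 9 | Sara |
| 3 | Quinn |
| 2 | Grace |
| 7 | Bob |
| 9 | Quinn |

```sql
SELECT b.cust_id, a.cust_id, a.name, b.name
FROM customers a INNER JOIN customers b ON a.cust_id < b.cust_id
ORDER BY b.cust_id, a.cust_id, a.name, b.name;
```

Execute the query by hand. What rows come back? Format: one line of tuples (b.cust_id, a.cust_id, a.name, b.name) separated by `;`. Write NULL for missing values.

(3, 2, Grace, Quinn); (7, 2, Grace, Bob); (7, 3, Quinn, Bob); (9, 2, Grace, Quinn); (9, 2, Grace, Sara); (9, 3, Quinn, Quinn); (9, 3, Quinn, Sara); (9, 7, Bob, Quinn); (9, 7, Bob, Sara)

INNER JOIN keeps only pairs where the ON condition holds.
Matching on a.cust_id < b.cust_id.
Matched pairs: 9.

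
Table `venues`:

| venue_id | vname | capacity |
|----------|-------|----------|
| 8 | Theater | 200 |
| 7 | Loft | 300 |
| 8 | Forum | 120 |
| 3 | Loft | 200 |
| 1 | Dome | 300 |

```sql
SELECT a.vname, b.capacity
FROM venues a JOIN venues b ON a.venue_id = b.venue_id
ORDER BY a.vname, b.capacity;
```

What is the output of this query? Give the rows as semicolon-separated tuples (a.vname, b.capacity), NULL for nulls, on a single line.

(Dome, 300); (Forum, 120); (Forum, 200); (Loft, 200); (Loft, 300); (Theater, 120); (Theater, 200)

INNER JOIN keeps only pairs where the ON condition holds.
Matching on a.venue_id = b.venue_id.
- a (venue_id=8) pairs with 2 row(s) of b.
- a (venue_id=7) pairs with 1 row(s) of b.
- a (venue_id=8) pairs with 2 row(s) of b.
- a (venue_id=3) pairs with 1 row(s) of b.
- a (venue_id=1) pairs with 1 row(s) of b.
After projecting and ordering:
a.vname | b.capacity
Dome | 300
Forum | 120
Forum | 200
Loft | 200
Loft | 300
Theater | 120
Theater | 200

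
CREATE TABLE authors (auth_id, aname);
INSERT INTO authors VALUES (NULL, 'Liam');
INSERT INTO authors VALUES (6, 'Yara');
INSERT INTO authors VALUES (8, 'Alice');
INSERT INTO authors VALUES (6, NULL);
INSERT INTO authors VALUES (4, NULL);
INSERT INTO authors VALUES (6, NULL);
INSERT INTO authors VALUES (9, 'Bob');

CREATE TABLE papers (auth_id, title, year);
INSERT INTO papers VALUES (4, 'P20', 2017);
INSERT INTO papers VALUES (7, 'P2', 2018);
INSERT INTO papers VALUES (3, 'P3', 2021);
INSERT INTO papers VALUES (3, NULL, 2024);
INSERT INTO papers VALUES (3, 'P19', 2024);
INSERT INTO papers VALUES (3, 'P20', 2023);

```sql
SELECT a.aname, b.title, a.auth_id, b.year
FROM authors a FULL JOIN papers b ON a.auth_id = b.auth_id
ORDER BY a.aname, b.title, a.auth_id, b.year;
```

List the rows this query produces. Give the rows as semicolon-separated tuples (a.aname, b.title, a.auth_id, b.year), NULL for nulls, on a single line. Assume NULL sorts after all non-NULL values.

FULL OUTER JOIN keeps every row from both sides; unmatched rows get NULL for the other side's columns.
Matching on a.auth_id = b.auth_id. A NULL in a compared column never satisfies the condition.
- auth_id=NULL: no b row matches, row kept with b columns NULL.
- auth_id=6: no b row matches, row kept with b columns NULL.
- auth_id=8: no b row matches, row kept with b columns NULL.
- auth_id=6: no b row matches, row kept with b columns NULL.
- auth_id=4: 1 matching b row(s), so 1 row(s) emitted.
- auth_id=6: no b row matches, row kept with b columns NULL.
- auth_id=9: no b row matches, row kept with b columns NULL.
- plus 5 unmatched b row(s), each kept with NULL a columns.

(Alice, NULL, 8, NULL); (Bob, NULL, 9, NULL); (Liam, NULL, NULL, NULL); (Yara, NULL, 6, NULL); (NULL, P19, NULL, 2024); (NULL, P2, NULL, 2018); (NULL, P20, 4, 2017); (NULL, P20, NULL, 2023); (NULL, P3, NULL, 2021); (NULL, NULL, 6, NULL); (NULL, NULL, 6, NULL); (NULL, NULL, NULL, 2024)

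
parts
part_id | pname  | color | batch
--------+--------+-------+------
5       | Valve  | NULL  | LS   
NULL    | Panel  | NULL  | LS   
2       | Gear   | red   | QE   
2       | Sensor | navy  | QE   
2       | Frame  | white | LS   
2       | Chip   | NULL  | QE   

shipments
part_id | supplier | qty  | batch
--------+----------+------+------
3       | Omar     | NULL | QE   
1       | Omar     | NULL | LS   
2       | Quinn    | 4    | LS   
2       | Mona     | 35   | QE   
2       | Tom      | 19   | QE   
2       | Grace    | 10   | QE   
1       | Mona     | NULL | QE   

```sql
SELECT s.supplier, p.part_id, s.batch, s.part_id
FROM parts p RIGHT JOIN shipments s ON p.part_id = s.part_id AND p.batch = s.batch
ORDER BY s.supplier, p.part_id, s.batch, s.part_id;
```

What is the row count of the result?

13

RIGHT JOIN keeps every row from `shipments`; unmatched rows get NULL for `parts`'s columns.
Matching on p.part_id = s.part_id AND p.batch = s.batch. A NULL in a compared column never satisfies the condition.
- part_id=5, batch=LS: no matching s row.
- part_id=NULL, batch=LS: no matching s row.
- part_id=2, batch=QE: 3 matching s row(s), so 3 row(s) emitted.
- part_id=2, batch=QE: 3 matching s row(s), so 3 row(s) emitted.
- part_id=2, batch=LS: 1 matching s row(s), so 1 row(s) emitted.
- part_id=2, batch=QE: 3 matching s row(s), so 3 row(s) emitted.
- plus 3 unmatched s row(s), each kept with NULL p columns.
Total: 10 matched + 3 padded = 13 rows.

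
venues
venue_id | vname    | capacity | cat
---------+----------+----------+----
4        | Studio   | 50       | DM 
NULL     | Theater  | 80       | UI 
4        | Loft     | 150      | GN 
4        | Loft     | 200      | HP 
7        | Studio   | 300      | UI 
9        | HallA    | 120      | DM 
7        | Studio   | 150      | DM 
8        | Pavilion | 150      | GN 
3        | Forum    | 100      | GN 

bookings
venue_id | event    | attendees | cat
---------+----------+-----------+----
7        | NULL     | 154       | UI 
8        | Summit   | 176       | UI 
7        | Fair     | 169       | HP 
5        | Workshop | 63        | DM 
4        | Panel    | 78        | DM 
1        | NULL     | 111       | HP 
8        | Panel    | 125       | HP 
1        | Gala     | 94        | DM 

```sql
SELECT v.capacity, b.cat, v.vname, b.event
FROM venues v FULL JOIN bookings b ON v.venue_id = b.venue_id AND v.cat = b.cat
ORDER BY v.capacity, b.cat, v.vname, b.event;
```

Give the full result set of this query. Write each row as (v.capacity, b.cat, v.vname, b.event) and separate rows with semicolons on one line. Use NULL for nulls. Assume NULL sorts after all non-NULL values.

(50, DM, Studio, Panel); (80, NULL, Theater, NULL); (100, NULL, Forum, NULL); (120, NULL, HallA, NULL); (150, NULL, Loft, NULL); (150, NULL, Pavilion, NULL); (150, NULL, Studio, NULL); (200, NULL, Loft, NULL); (300, UI, Studio, NULL); (NULL, DM, NULL, Gala); (NULL, DM, NULL, Workshop); (NULL, HP, NULL, Fair); (NULL, HP, NULL, Panel); (NULL, HP, NULL, NULL); (NULL, UI, NULL, Summit)

FULL OUTER JOIN keeps every row from both sides; unmatched rows get NULL for the other side's columns.
Matching on v.venue_id = b.venue_id AND v.cat = b.cat. A NULL in a compared column never satisfies the condition.
- venue_id=4, cat=DM: 1 matching b row(s), so 1 row(s) emitted.
- venue_id=NULL, cat=UI: no b row matches, row kept with b columns NULL.
- venue_id=4, cat=GN: no b row matches, row kept with b columns NULL.
- venue_id=4, cat=HP: no b row matches, row kept with b columns NULL.
- venue_id=7, cat=UI: 1 matching b row(s), so 1 row(s) emitted.
- venue_id=9, cat=DM: no b row matches, row kept with b columns NULL.
- venue_id=7, cat=DM: no b row matches, row kept with b columns NULL.
- venue_id=8, cat=GN: no b row matches, row kept with b columns NULL.
- venue_id=3, cat=GN: no b row matches, row kept with b columns NULL.
- 6 b row(s) had no v match → kept, v columns NULL.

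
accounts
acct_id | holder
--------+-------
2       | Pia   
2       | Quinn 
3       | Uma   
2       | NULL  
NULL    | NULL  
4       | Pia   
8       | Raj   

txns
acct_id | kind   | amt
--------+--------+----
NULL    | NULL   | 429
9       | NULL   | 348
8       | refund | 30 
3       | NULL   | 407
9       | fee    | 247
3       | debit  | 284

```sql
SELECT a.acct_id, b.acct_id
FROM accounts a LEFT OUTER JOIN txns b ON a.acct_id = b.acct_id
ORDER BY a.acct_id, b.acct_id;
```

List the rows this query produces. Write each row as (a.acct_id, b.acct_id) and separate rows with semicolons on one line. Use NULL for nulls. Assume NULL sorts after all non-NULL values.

(2, NULL); (2, NULL); (2, NULL); (3, 3); (3, 3); (4, NULL); (8, 8); (NULL, NULL)

LEFT JOIN keeps every row from `accounts`; unmatched rows get NULL for `txns`'s columns.
Matching on a.acct_id = b.acct_id. A NULL in a compared column never satisfies the condition.
Matched pairs: 3; unmatched a rows kept: 5.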